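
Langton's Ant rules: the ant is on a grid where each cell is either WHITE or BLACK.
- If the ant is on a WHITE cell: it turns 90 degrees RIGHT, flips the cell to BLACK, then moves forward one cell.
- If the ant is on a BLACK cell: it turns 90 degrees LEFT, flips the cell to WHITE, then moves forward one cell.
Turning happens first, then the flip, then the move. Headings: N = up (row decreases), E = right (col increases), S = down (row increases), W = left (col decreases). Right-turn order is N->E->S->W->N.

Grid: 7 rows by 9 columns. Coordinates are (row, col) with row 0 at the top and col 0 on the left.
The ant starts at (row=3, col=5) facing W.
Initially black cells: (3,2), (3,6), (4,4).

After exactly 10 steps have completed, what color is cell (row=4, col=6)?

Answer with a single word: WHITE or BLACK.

Step 1: on WHITE (3,5): turn R to N, flip to black, move to (2,5). |black|=4
Step 2: on WHITE (2,5): turn R to E, flip to black, move to (2,6). |black|=5
Step 3: on WHITE (2,6): turn R to S, flip to black, move to (3,6). |black|=6
Step 4: on BLACK (3,6): turn L to E, flip to white, move to (3,7). |black|=5
Step 5: on WHITE (3,7): turn R to S, flip to black, move to (4,7). |black|=6
Step 6: on WHITE (4,7): turn R to W, flip to black, move to (4,6). |black|=7
Step 7: on WHITE (4,6): turn R to N, flip to black, move to (3,6). |black|=8
Step 8: on WHITE (3,6): turn R to E, flip to black, move to (3,7). |black|=9
Step 9: on BLACK (3,7): turn L to N, flip to white, move to (2,7). |black|=8
Step 10: on WHITE (2,7): turn R to E, flip to black, move to (2,8). |black|=9

Answer: BLACK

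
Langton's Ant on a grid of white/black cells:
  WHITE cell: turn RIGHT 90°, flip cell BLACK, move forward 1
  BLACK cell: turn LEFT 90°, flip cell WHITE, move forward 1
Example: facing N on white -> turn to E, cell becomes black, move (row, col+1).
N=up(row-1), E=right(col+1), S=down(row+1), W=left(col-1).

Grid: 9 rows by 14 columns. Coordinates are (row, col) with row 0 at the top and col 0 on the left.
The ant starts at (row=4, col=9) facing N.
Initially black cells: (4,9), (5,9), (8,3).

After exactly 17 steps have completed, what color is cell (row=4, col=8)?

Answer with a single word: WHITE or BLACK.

Step 1: on BLACK (4,9): turn L to W, flip to white, move to (4,8). |black|=2
Step 2: on WHITE (4,8): turn R to N, flip to black, move to (3,8). |black|=3
Step 3: on WHITE (3,8): turn R to E, flip to black, move to (3,9). |black|=4
Step 4: on WHITE (3,9): turn R to S, flip to black, move to (4,9). |black|=5
Step 5: on WHITE (4,9): turn R to W, flip to black, move to (4,8). |black|=6
Step 6: on BLACK (4,8): turn L to S, flip to white, move to (5,8). |black|=5
Step 7: on WHITE (5,8): turn R to W, flip to black, move to (5,7). |black|=6
Step 8: on WHITE (5,7): turn R to N, flip to black, move to (4,7). |black|=7
Step 9: on WHITE (4,7): turn R to E, flip to black, move to (4,8). |black|=8
Step 10: on WHITE (4,8): turn R to S, flip to black, move to (5,8). |black|=9
Step 11: on BLACK (5,8): turn L to E, flip to white, move to (5,9). |black|=8
Step 12: on BLACK (5,9): turn L to N, flip to white, move to (4,9). |black|=7
Step 13: on BLACK (4,9): turn L to W, flip to white, move to (4,8). |black|=6
Step 14: on BLACK (4,8): turn L to S, flip to white, move to (5,8). |black|=5
Step 15: on WHITE (5,8): turn R to W, flip to black, move to (5,7). |black|=6
Step 16: on BLACK (5,7): turn L to S, flip to white, move to (6,7). |black|=5
Step 17: on WHITE (6,7): turn R to W, flip to black, move to (6,6). |black|=6

Answer: WHITE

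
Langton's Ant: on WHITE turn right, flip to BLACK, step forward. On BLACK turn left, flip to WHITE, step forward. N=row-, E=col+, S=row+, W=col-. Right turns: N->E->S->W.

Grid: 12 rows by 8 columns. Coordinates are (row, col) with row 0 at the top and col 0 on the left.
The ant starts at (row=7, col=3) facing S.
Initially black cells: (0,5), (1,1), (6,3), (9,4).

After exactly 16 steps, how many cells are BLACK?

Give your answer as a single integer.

Step 1: on WHITE (7,3): turn R to W, flip to black, move to (7,2). |black|=5
Step 2: on WHITE (7,2): turn R to N, flip to black, move to (6,2). |black|=6
Step 3: on WHITE (6,2): turn R to E, flip to black, move to (6,3). |black|=7
Step 4: on BLACK (6,3): turn L to N, flip to white, move to (5,3). |black|=6
Step 5: on WHITE (5,3): turn R to E, flip to black, move to (5,4). |black|=7
Step 6: on WHITE (5,4): turn R to S, flip to black, move to (6,4). |black|=8
Step 7: on WHITE (6,4): turn R to W, flip to black, move to (6,3). |black|=9
Step 8: on WHITE (6,3): turn R to N, flip to black, move to (5,3). |black|=10
Step 9: on BLACK (5,3): turn L to W, flip to white, move to (5,2). |black|=9
Step 10: on WHITE (5,2): turn R to N, flip to black, move to (4,2). |black|=10
Step 11: on WHITE (4,2): turn R to E, flip to black, move to (4,3). |black|=11
Step 12: on WHITE (4,3): turn R to S, flip to black, move to (5,3). |black|=12
Step 13: on WHITE (5,3): turn R to W, flip to black, move to (5,2). |black|=13
Step 14: on BLACK (5,2): turn L to S, flip to white, move to (6,2). |black|=12
Step 15: on BLACK (6,2): turn L to E, flip to white, move to (6,3). |black|=11
Step 16: on BLACK (6,3): turn L to N, flip to white, move to (5,3). |black|=10

Answer: 10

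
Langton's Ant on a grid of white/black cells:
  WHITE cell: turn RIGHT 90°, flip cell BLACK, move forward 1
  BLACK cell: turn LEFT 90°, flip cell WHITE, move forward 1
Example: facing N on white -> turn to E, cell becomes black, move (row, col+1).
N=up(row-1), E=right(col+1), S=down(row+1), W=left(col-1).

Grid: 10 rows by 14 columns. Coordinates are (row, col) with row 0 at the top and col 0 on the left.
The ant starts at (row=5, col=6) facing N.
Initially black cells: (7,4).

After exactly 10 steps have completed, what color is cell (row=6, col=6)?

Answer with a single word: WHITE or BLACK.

Step 1: on WHITE (5,6): turn R to E, flip to black, move to (5,7). |black|=2
Step 2: on WHITE (5,7): turn R to S, flip to black, move to (6,7). |black|=3
Step 3: on WHITE (6,7): turn R to W, flip to black, move to (6,6). |black|=4
Step 4: on WHITE (6,6): turn R to N, flip to black, move to (5,6). |black|=5
Step 5: on BLACK (5,6): turn L to W, flip to white, move to (5,5). |black|=4
Step 6: on WHITE (5,5): turn R to N, flip to black, move to (4,5). |black|=5
Step 7: on WHITE (4,5): turn R to E, flip to black, move to (4,6). |black|=6
Step 8: on WHITE (4,6): turn R to S, flip to black, move to (5,6). |black|=7
Step 9: on WHITE (5,6): turn R to W, flip to black, move to (5,5). |black|=8
Step 10: on BLACK (5,5): turn L to S, flip to white, move to (6,5). |black|=7

Answer: BLACK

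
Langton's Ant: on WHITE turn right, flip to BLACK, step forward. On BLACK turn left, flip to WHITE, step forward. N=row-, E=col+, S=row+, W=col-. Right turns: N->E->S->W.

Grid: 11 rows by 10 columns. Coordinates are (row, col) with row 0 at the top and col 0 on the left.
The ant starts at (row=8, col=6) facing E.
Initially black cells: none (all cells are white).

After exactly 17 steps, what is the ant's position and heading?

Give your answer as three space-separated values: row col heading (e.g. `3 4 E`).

Answer: 7 6 N

Derivation:
Step 1: on WHITE (8,6): turn R to S, flip to black, move to (9,6). |black|=1
Step 2: on WHITE (9,6): turn R to W, flip to black, move to (9,5). |black|=2
Step 3: on WHITE (9,5): turn R to N, flip to black, move to (8,5). |black|=3
Step 4: on WHITE (8,5): turn R to E, flip to black, move to (8,6). |black|=4
Step 5: on BLACK (8,6): turn L to N, flip to white, move to (7,6). |black|=3
Step 6: on WHITE (7,6): turn R to E, flip to black, move to (7,7). |black|=4
Step 7: on WHITE (7,7): turn R to S, flip to black, move to (8,7). |black|=5
Step 8: on WHITE (8,7): turn R to W, flip to black, move to (8,6). |black|=6
Step 9: on WHITE (8,6): turn R to N, flip to black, move to (7,6). |black|=7
Step 10: on BLACK (7,6): turn L to W, flip to white, move to (7,5). |black|=6
Step 11: on WHITE (7,5): turn R to N, flip to black, move to (6,5). |black|=7
Step 12: on WHITE (6,5): turn R to E, flip to black, move to (6,6). |black|=8
Step 13: on WHITE (6,6): turn R to S, flip to black, move to (7,6). |black|=9
Step 14: on WHITE (7,6): turn R to W, flip to black, move to (7,5). |black|=10
Step 15: on BLACK (7,5): turn L to S, flip to white, move to (8,5). |black|=9
Step 16: on BLACK (8,5): turn L to E, flip to white, move to (8,6). |black|=8
Step 17: on BLACK (8,6): turn L to N, flip to white, move to (7,6). |black|=7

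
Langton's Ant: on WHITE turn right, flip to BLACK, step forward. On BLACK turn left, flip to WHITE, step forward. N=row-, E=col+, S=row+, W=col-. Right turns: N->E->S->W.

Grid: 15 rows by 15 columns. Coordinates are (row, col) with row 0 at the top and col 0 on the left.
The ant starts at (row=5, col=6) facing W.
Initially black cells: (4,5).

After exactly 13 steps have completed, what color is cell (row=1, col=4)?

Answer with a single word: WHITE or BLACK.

Answer: WHITE

Derivation:
Step 1: on WHITE (5,6): turn R to N, flip to black, move to (4,6). |black|=2
Step 2: on WHITE (4,6): turn R to E, flip to black, move to (4,7). |black|=3
Step 3: on WHITE (4,7): turn R to S, flip to black, move to (5,7). |black|=4
Step 4: on WHITE (5,7): turn R to W, flip to black, move to (5,6). |black|=5
Step 5: on BLACK (5,6): turn L to S, flip to white, move to (6,6). |black|=4
Step 6: on WHITE (6,6): turn R to W, flip to black, move to (6,5). |black|=5
Step 7: on WHITE (6,5): turn R to N, flip to black, move to (5,5). |black|=6
Step 8: on WHITE (5,5): turn R to E, flip to black, move to (5,6). |black|=7
Step 9: on WHITE (5,6): turn R to S, flip to black, move to (6,6). |black|=8
Step 10: on BLACK (6,6): turn L to E, flip to white, move to (6,7). |black|=7
Step 11: on WHITE (6,7): turn R to S, flip to black, move to (7,7). |black|=8
Step 12: on WHITE (7,7): turn R to W, flip to black, move to (7,6). |black|=9
Step 13: on WHITE (7,6): turn R to N, flip to black, move to (6,6). |black|=10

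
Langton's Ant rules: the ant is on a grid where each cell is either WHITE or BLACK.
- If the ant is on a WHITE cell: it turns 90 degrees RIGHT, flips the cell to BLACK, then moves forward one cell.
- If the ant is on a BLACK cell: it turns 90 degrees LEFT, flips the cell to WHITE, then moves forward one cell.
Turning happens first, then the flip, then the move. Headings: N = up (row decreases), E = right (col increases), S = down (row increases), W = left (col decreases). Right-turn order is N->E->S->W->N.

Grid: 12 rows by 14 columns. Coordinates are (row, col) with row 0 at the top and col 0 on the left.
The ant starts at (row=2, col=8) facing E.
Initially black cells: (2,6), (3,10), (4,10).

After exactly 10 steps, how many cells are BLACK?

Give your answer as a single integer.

Step 1: on WHITE (2,8): turn R to S, flip to black, move to (3,8). |black|=4
Step 2: on WHITE (3,8): turn R to W, flip to black, move to (3,7). |black|=5
Step 3: on WHITE (3,7): turn R to N, flip to black, move to (2,7). |black|=6
Step 4: on WHITE (2,7): turn R to E, flip to black, move to (2,8). |black|=7
Step 5: on BLACK (2,8): turn L to N, flip to white, move to (1,8). |black|=6
Step 6: on WHITE (1,8): turn R to E, flip to black, move to (1,9). |black|=7
Step 7: on WHITE (1,9): turn R to S, flip to black, move to (2,9). |black|=8
Step 8: on WHITE (2,9): turn R to W, flip to black, move to (2,8). |black|=9
Step 9: on WHITE (2,8): turn R to N, flip to black, move to (1,8). |black|=10
Step 10: on BLACK (1,8): turn L to W, flip to white, move to (1,7). |black|=9

Answer: 9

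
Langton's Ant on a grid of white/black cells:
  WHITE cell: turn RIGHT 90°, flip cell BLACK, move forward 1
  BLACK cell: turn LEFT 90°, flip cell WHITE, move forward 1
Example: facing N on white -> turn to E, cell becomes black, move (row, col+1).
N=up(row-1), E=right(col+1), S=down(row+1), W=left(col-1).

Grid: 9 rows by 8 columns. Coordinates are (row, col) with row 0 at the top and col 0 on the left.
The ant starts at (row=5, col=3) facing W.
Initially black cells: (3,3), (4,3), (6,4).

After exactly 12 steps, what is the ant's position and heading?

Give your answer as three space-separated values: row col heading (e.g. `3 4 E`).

Answer: 1 3 E

Derivation:
Step 1: on WHITE (5,3): turn R to N, flip to black, move to (4,3). |black|=4
Step 2: on BLACK (4,3): turn L to W, flip to white, move to (4,2). |black|=3
Step 3: on WHITE (4,2): turn R to N, flip to black, move to (3,2). |black|=4
Step 4: on WHITE (3,2): turn R to E, flip to black, move to (3,3). |black|=5
Step 5: on BLACK (3,3): turn L to N, flip to white, move to (2,3). |black|=4
Step 6: on WHITE (2,3): turn R to E, flip to black, move to (2,4). |black|=5
Step 7: on WHITE (2,4): turn R to S, flip to black, move to (3,4). |black|=6
Step 8: on WHITE (3,4): turn R to W, flip to black, move to (3,3). |black|=7
Step 9: on WHITE (3,3): turn R to N, flip to black, move to (2,3). |black|=8
Step 10: on BLACK (2,3): turn L to W, flip to white, move to (2,2). |black|=7
Step 11: on WHITE (2,2): turn R to N, flip to black, move to (1,2). |black|=8
Step 12: on WHITE (1,2): turn R to E, flip to black, move to (1,3). |black|=9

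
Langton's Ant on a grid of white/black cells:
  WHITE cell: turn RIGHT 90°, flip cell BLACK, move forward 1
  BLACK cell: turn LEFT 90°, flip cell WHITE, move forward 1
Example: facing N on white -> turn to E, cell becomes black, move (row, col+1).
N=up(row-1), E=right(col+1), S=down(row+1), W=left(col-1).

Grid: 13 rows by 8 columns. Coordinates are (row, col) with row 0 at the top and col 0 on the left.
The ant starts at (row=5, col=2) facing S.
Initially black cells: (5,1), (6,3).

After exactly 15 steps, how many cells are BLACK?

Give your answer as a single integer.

Step 1: on WHITE (5,2): turn R to W, flip to black, move to (5,1). |black|=3
Step 2: on BLACK (5,1): turn L to S, flip to white, move to (6,1). |black|=2
Step 3: on WHITE (6,1): turn R to W, flip to black, move to (6,0). |black|=3
Step 4: on WHITE (6,0): turn R to N, flip to black, move to (5,0). |black|=4
Step 5: on WHITE (5,0): turn R to E, flip to black, move to (5,1). |black|=5
Step 6: on WHITE (5,1): turn R to S, flip to black, move to (6,1). |black|=6
Step 7: on BLACK (6,1): turn L to E, flip to white, move to (6,2). |black|=5
Step 8: on WHITE (6,2): turn R to S, flip to black, move to (7,2). |black|=6
Step 9: on WHITE (7,2): turn R to W, flip to black, move to (7,1). |black|=7
Step 10: on WHITE (7,1): turn R to N, flip to black, move to (6,1). |black|=8
Step 11: on WHITE (6,1): turn R to E, flip to black, move to (6,2). |black|=9
Step 12: on BLACK (6,2): turn L to N, flip to white, move to (5,2). |black|=8
Step 13: on BLACK (5,2): turn L to W, flip to white, move to (5,1). |black|=7
Step 14: on BLACK (5,1): turn L to S, flip to white, move to (6,1). |black|=6
Step 15: on BLACK (6,1): turn L to E, flip to white, move to (6,2). |black|=5

Answer: 5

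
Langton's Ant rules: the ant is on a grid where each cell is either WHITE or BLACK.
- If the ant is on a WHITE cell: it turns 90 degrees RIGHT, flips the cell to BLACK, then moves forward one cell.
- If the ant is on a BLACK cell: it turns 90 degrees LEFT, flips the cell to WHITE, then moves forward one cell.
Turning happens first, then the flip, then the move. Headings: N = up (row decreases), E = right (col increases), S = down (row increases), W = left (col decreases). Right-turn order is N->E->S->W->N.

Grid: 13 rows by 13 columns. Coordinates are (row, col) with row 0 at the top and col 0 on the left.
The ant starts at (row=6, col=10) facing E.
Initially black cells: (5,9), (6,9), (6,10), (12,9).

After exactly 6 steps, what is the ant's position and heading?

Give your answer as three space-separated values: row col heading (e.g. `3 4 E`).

Answer: 5 9 W

Derivation:
Step 1: on BLACK (6,10): turn L to N, flip to white, move to (5,10). |black|=3
Step 2: on WHITE (5,10): turn R to E, flip to black, move to (5,11). |black|=4
Step 3: on WHITE (5,11): turn R to S, flip to black, move to (6,11). |black|=5
Step 4: on WHITE (6,11): turn R to W, flip to black, move to (6,10). |black|=6
Step 5: on WHITE (6,10): turn R to N, flip to black, move to (5,10). |black|=7
Step 6: on BLACK (5,10): turn L to W, flip to white, move to (5,9). |black|=6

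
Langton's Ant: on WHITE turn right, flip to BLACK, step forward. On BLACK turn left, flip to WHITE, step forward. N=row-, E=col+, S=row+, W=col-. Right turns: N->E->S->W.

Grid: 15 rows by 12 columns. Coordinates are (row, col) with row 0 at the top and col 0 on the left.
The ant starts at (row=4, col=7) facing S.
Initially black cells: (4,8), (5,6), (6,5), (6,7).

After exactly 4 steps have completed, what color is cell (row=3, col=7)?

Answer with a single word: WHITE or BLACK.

Answer: BLACK

Derivation:
Step 1: on WHITE (4,7): turn R to W, flip to black, move to (4,6). |black|=5
Step 2: on WHITE (4,6): turn R to N, flip to black, move to (3,6). |black|=6
Step 3: on WHITE (3,6): turn R to E, flip to black, move to (3,7). |black|=7
Step 4: on WHITE (3,7): turn R to S, flip to black, move to (4,7). |black|=8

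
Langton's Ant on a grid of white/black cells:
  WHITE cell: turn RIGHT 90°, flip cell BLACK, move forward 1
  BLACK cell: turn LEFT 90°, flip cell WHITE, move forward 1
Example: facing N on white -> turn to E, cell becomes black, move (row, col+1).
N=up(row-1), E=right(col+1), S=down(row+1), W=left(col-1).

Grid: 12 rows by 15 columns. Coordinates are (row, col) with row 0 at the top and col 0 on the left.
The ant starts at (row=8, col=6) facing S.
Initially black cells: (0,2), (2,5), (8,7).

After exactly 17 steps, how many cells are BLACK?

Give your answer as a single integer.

Step 1: on WHITE (8,6): turn R to W, flip to black, move to (8,5). |black|=4
Step 2: on WHITE (8,5): turn R to N, flip to black, move to (7,5). |black|=5
Step 3: on WHITE (7,5): turn R to E, flip to black, move to (7,6). |black|=6
Step 4: on WHITE (7,6): turn R to S, flip to black, move to (8,6). |black|=7
Step 5: on BLACK (8,6): turn L to E, flip to white, move to (8,7). |black|=6
Step 6: on BLACK (8,7): turn L to N, flip to white, move to (7,7). |black|=5
Step 7: on WHITE (7,7): turn R to E, flip to black, move to (7,8). |black|=6
Step 8: on WHITE (7,8): turn R to S, flip to black, move to (8,8). |black|=7
Step 9: on WHITE (8,8): turn R to W, flip to black, move to (8,7). |black|=8
Step 10: on WHITE (8,7): turn R to N, flip to black, move to (7,7). |black|=9
Step 11: on BLACK (7,7): turn L to W, flip to white, move to (7,6). |black|=8
Step 12: on BLACK (7,6): turn L to S, flip to white, move to (8,6). |black|=7
Step 13: on WHITE (8,6): turn R to W, flip to black, move to (8,5). |black|=8
Step 14: on BLACK (8,5): turn L to S, flip to white, move to (9,5). |black|=7
Step 15: on WHITE (9,5): turn R to W, flip to black, move to (9,4). |black|=8
Step 16: on WHITE (9,4): turn R to N, flip to black, move to (8,4). |black|=9
Step 17: on WHITE (8,4): turn R to E, flip to black, move to (8,5). |black|=10

Answer: 10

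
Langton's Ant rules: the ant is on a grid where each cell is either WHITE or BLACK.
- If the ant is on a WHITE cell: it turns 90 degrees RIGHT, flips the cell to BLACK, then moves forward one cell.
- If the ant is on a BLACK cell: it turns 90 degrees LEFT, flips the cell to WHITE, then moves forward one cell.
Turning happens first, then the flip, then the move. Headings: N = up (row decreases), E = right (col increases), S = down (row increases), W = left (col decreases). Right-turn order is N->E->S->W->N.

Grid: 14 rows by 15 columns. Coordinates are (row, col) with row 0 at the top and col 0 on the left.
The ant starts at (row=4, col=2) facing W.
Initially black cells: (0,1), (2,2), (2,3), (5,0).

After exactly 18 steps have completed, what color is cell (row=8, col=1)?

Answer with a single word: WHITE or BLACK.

Step 1: on WHITE (4,2): turn R to N, flip to black, move to (3,2). |black|=5
Step 2: on WHITE (3,2): turn R to E, flip to black, move to (3,3). |black|=6
Step 3: on WHITE (3,3): turn R to S, flip to black, move to (4,3). |black|=7
Step 4: on WHITE (4,3): turn R to W, flip to black, move to (4,2). |black|=8
Step 5: on BLACK (4,2): turn L to S, flip to white, move to (5,2). |black|=7
Step 6: on WHITE (5,2): turn R to W, flip to black, move to (5,1). |black|=8
Step 7: on WHITE (5,1): turn R to N, flip to black, move to (4,1). |black|=9
Step 8: on WHITE (4,1): turn R to E, flip to black, move to (4,2). |black|=10
Step 9: on WHITE (4,2): turn R to S, flip to black, move to (5,2). |black|=11
Step 10: on BLACK (5,2): turn L to E, flip to white, move to (5,3). |black|=10
Step 11: on WHITE (5,3): turn R to S, flip to black, move to (6,3). |black|=11
Step 12: on WHITE (6,3): turn R to W, flip to black, move to (6,2). |black|=12
Step 13: on WHITE (6,2): turn R to N, flip to black, move to (5,2). |black|=13
Step 14: on WHITE (5,2): turn R to E, flip to black, move to (5,3). |black|=14
Step 15: on BLACK (5,3): turn L to N, flip to white, move to (4,3). |black|=13
Step 16: on BLACK (4,3): turn L to W, flip to white, move to (4,2). |black|=12
Step 17: on BLACK (4,2): turn L to S, flip to white, move to (5,2). |black|=11
Step 18: on BLACK (5,2): turn L to E, flip to white, move to (5,3). |black|=10

Answer: WHITE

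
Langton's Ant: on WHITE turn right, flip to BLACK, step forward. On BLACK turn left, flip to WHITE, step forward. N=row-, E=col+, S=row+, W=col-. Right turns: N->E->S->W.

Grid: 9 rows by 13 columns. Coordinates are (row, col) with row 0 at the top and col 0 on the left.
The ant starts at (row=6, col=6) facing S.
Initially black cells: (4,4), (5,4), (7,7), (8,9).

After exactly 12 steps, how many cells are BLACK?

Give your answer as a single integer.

Answer: 10

Derivation:
Step 1: on WHITE (6,6): turn R to W, flip to black, move to (6,5). |black|=5
Step 2: on WHITE (6,5): turn R to N, flip to black, move to (5,5). |black|=6
Step 3: on WHITE (5,5): turn R to E, flip to black, move to (5,6). |black|=7
Step 4: on WHITE (5,6): turn R to S, flip to black, move to (6,6). |black|=8
Step 5: on BLACK (6,6): turn L to E, flip to white, move to (6,7). |black|=7
Step 6: on WHITE (6,7): turn R to S, flip to black, move to (7,7). |black|=8
Step 7: on BLACK (7,7): turn L to E, flip to white, move to (7,8). |black|=7
Step 8: on WHITE (7,8): turn R to S, flip to black, move to (8,8). |black|=8
Step 9: on WHITE (8,8): turn R to W, flip to black, move to (8,7). |black|=9
Step 10: on WHITE (8,7): turn R to N, flip to black, move to (7,7). |black|=10
Step 11: on WHITE (7,7): turn R to E, flip to black, move to (7,8). |black|=11
Step 12: on BLACK (7,8): turn L to N, flip to white, move to (6,8). |black|=10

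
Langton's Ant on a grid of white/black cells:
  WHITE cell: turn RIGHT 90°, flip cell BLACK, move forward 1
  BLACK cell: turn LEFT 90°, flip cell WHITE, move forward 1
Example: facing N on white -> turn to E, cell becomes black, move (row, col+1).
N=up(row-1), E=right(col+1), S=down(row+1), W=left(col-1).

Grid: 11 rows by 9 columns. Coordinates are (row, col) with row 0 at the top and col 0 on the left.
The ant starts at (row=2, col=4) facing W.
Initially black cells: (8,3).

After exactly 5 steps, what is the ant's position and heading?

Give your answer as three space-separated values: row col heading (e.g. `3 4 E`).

Answer: 3 4 S

Derivation:
Step 1: on WHITE (2,4): turn R to N, flip to black, move to (1,4). |black|=2
Step 2: on WHITE (1,4): turn R to E, flip to black, move to (1,5). |black|=3
Step 3: on WHITE (1,5): turn R to S, flip to black, move to (2,5). |black|=4
Step 4: on WHITE (2,5): turn R to W, flip to black, move to (2,4). |black|=5
Step 5: on BLACK (2,4): turn L to S, flip to white, move to (3,4). |black|=4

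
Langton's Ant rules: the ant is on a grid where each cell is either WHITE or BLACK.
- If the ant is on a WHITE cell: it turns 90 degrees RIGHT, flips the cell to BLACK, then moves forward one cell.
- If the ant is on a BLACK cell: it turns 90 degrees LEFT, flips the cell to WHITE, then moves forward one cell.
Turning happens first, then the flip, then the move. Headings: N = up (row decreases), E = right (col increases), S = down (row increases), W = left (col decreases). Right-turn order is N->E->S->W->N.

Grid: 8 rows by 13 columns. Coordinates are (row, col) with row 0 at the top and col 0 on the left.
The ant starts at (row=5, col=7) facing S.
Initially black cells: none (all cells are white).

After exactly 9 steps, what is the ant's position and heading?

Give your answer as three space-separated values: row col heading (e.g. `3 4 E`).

Step 1: on WHITE (5,7): turn R to W, flip to black, move to (5,6). |black|=1
Step 2: on WHITE (5,6): turn R to N, flip to black, move to (4,6). |black|=2
Step 3: on WHITE (4,6): turn R to E, flip to black, move to (4,7). |black|=3
Step 4: on WHITE (4,7): turn R to S, flip to black, move to (5,7). |black|=4
Step 5: on BLACK (5,7): turn L to E, flip to white, move to (5,8). |black|=3
Step 6: on WHITE (5,8): turn R to S, flip to black, move to (6,8). |black|=4
Step 7: on WHITE (6,8): turn R to W, flip to black, move to (6,7). |black|=5
Step 8: on WHITE (6,7): turn R to N, flip to black, move to (5,7). |black|=6
Step 9: on WHITE (5,7): turn R to E, flip to black, move to (5,8). |black|=7

Answer: 5 8 E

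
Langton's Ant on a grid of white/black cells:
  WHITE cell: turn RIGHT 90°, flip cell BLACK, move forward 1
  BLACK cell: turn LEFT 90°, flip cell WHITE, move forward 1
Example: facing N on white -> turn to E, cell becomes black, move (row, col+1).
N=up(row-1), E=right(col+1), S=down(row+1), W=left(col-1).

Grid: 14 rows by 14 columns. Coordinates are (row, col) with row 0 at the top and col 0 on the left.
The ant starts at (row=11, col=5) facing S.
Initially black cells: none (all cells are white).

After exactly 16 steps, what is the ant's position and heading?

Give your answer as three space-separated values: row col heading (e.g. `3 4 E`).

Step 1: on WHITE (11,5): turn R to W, flip to black, move to (11,4). |black|=1
Step 2: on WHITE (11,4): turn R to N, flip to black, move to (10,4). |black|=2
Step 3: on WHITE (10,4): turn R to E, flip to black, move to (10,5). |black|=3
Step 4: on WHITE (10,5): turn R to S, flip to black, move to (11,5). |black|=4
Step 5: on BLACK (11,5): turn L to E, flip to white, move to (11,6). |black|=3
Step 6: on WHITE (11,6): turn R to S, flip to black, move to (12,6). |black|=4
Step 7: on WHITE (12,6): turn R to W, flip to black, move to (12,5). |black|=5
Step 8: on WHITE (12,5): turn R to N, flip to black, move to (11,5). |black|=6
Step 9: on WHITE (11,5): turn R to E, flip to black, move to (11,6). |black|=7
Step 10: on BLACK (11,6): turn L to N, flip to white, move to (10,6). |black|=6
Step 11: on WHITE (10,6): turn R to E, flip to black, move to (10,7). |black|=7
Step 12: on WHITE (10,7): turn R to S, flip to black, move to (11,7). |black|=8
Step 13: on WHITE (11,7): turn R to W, flip to black, move to (11,6). |black|=9
Step 14: on WHITE (11,6): turn R to N, flip to black, move to (10,6). |black|=10
Step 15: on BLACK (10,6): turn L to W, flip to white, move to (10,5). |black|=9
Step 16: on BLACK (10,5): turn L to S, flip to white, move to (11,5). |black|=8

Answer: 11 5 S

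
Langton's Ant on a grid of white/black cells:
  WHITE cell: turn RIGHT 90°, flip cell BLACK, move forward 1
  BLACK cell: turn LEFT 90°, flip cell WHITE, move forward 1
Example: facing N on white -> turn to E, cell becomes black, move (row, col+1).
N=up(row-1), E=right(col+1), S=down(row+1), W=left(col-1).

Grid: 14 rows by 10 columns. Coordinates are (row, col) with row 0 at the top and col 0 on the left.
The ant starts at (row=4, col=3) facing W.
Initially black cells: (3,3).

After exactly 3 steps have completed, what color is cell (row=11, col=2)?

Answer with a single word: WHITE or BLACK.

Answer: WHITE

Derivation:
Step 1: on WHITE (4,3): turn R to N, flip to black, move to (3,3). |black|=2
Step 2: on BLACK (3,3): turn L to W, flip to white, move to (3,2). |black|=1
Step 3: on WHITE (3,2): turn R to N, flip to black, move to (2,2). |black|=2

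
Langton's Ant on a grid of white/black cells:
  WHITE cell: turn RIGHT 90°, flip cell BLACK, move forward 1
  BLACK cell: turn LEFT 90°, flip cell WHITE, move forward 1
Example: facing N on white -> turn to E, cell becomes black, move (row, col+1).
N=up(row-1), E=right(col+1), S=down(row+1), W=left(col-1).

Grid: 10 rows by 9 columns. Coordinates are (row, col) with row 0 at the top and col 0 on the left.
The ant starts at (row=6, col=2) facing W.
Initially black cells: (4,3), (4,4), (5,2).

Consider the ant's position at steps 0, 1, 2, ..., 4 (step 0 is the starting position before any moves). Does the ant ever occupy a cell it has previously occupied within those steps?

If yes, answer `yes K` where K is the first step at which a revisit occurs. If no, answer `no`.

Answer: no

Derivation:
Step 1: on WHITE (6,2): turn R to N, flip to black, move to (5,2). |black|=4 — new cell
Step 2: on BLACK (5,2): turn L to W, flip to white, move to (5,1). |black|=3 — new cell
Step 3: on WHITE (5,1): turn R to N, flip to black, move to (4,1). |black|=4 — new cell
Step 4: on WHITE (4,1): turn R to E, flip to black, move to (4,2). |black|=5 — new cell
No revisit within 4 steps.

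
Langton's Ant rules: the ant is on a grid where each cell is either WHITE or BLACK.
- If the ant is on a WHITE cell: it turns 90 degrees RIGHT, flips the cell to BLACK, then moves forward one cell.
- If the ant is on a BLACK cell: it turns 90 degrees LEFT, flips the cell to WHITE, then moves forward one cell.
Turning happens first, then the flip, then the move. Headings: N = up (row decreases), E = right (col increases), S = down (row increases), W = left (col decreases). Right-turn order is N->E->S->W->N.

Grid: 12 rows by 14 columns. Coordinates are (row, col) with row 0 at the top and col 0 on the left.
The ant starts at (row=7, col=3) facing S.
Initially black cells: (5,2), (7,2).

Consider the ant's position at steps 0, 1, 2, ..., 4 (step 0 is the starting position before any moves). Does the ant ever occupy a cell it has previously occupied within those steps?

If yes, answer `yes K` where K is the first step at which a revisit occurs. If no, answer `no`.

Step 1: on WHITE (7,3): turn R to W, flip to black, move to (7,2). |black|=3 — new cell
Step 2: on BLACK (7,2): turn L to S, flip to white, move to (8,2). |black|=2 — new cell
Step 3: on WHITE (8,2): turn R to W, flip to black, move to (8,1). |black|=3 — new cell
Step 4: on WHITE (8,1): turn R to N, flip to black, move to (7,1). |black|=4 — new cell
No revisit within 4 steps.

Answer: no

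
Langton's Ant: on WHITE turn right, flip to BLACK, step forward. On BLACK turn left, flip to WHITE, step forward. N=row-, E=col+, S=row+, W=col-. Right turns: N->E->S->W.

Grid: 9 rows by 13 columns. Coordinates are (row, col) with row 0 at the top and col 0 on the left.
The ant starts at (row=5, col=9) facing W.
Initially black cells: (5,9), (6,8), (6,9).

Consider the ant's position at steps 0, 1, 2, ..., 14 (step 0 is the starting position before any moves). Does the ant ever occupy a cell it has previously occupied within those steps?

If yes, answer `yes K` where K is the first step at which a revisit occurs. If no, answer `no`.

Answer: yes 5

Derivation:
Step 1: on BLACK (5,9): turn L to S, flip to white, move to (6,9). |black|=2 — new cell
Step 2: on BLACK (6,9): turn L to E, flip to white, move to (6,10). |black|=1 — new cell
Step 3: on WHITE (6,10): turn R to S, flip to black, move to (7,10). |black|=2 — new cell
Step 4: on WHITE (7,10): turn R to W, flip to black, move to (7,9). |black|=3 — new cell
Step 5: on WHITE (7,9): turn R to N, flip to black, move to (6,9). |black|=4 — REVISIT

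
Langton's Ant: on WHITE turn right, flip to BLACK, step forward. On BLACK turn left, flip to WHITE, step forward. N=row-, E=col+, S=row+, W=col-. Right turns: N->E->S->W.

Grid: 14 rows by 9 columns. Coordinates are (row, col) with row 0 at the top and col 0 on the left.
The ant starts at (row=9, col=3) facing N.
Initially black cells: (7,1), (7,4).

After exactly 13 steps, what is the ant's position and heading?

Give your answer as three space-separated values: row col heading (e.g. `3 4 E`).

Answer: 9 2 E

Derivation:
Step 1: on WHITE (9,3): turn R to E, flip to black, move to (9,4). |black|=3
Step 2: on WHITE (9,4): turn R to S, flip to black, move to (10,4). |black|=4
Step 3: on WHITE (10,4): turn R to W, flip to black, move to (10,3). |black|=5
Step 4: on WHITE (10,3): turn R to N, flip to black, move to (9,3). |black|=6
Step 5: on BLACK (9,3): turn L to W, flip to white, move to (9,2). |black|=5
Step 6: on WHITE (9,2): turn R to N, flip to black, move to (8,2). |black|=6
Step 7: on WHITE (8,2): turn R to E, flip to black, move to (8,3). |black|=7
Step 8: on WHITE (8,3): turn R to S, flip to black, move to (9,3). |black|=8
Step 9: on WHITE (9,3): turn R to W, flip to black, move to (9,2). |black|=9
Step 10: on BLACK (9,2): turn L to S, flip to white, move to (10,2). |black|=8
Step 11: on WHITE (10,2): turn R to W, flip to black, move to (10,1). |black|=9
Step 12: on WHITE (10,1): turn R to N, flip to black, move to (9,1). |black|=10
Step 13: on WHITE (9,1): turn R to E, flip to black, move to (9,2). |black|=11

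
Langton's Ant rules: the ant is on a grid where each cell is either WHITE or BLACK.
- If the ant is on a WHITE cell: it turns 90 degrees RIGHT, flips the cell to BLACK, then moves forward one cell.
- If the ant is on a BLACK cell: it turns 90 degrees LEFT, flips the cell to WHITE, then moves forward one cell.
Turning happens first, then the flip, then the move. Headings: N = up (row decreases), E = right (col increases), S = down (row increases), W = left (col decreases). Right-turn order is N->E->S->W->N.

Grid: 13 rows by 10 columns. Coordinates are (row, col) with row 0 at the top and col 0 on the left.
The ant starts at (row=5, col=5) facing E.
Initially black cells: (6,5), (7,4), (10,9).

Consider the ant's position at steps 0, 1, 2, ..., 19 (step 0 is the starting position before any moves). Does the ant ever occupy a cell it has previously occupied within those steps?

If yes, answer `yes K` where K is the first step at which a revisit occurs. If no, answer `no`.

Step 1: on WHITE (5,5): turn R to S, flip to black, move to (6,5). |black|=4 — new cell
Step 2: on BLACK (6,5): turn L to E, flip to white, move to (6,6). |black|=3 — new cell
Step 3: on WHITE (6,6): turn R to S, flip to black, move to (7,6). |black|=4 — new cell
Step 4: on WHITE (7,6): turn R to W, flip to black, move to (7,5). |black|=5 — new cell
Step 5: on WHITE (7,5): turn R to N, flip to black, move to (6,5). |black|=6 — REVISIT

Answer: yes 5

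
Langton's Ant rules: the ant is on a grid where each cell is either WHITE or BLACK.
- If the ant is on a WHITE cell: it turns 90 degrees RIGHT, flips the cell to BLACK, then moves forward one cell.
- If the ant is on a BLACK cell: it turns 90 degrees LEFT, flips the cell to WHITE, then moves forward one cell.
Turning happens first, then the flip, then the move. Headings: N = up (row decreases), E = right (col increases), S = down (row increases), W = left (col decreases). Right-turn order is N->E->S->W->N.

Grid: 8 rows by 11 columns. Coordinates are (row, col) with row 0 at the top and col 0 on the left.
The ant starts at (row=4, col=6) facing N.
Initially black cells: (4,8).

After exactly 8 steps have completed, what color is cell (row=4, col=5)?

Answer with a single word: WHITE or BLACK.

Step 1: on WHITE (4,6): turn R to E, flip to black, move to (4,7). |black|=2
Step 2: on WHITE (4,7): turn R to S, flip to black, move to (5,7). |black|=3
Step 3: on WHITE (5,7): turn R to W, flip to black, move to (5,6). |black|=4
Step 4: on WHITE (5,6): turn R to N, flip to black, move to (4,6). |black|=5
Step 5: on BLACK (4,6): turn L to W, flip to white, move to (4,5). |black|=4
Step 6: on WHITE (4,5): turn R to N, flip to black, move to (3,5). |black|=5
Step 7: on WHITE (3,5): turn R to E, flip to black, move to (3,6). |black|=6
Step 8: on WHITE (3,6): turn R to S, flip to black, move to (4,6). |black|=7

Answer: BLACK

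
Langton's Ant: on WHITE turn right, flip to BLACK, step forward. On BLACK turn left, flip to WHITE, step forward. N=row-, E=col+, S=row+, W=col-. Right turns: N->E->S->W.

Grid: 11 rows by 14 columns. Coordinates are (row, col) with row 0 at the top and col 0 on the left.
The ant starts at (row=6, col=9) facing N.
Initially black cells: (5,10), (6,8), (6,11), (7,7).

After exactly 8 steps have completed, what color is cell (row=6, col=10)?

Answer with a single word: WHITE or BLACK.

Answer: BLACK

Derivation:
Step 1: on WHITE (6,9): turn R to E, flip to black, move to (6,10). |black|=5
Step 2: on WHITE (6,10): turn R to S, flip to black, move to (7,10). |black|=6
Step 3: on WHITE (7,10): turn R to W, flip to black, move to (7,9). |black|=7
Step 4: on WHITE (7,9): turn R to N, flip to black, move to (6,9). |black|=8
Step 5: on BLACK (6,9): turn L to W, flip to white, move to (6,8). |black|=7
Step 6: on BLACK (6,8): turn L to S, flip to white, move to (7,8). |black|=6
Step 7: on WHITE (7,8): turn R to W, flip to black, move to (7,7). |black|=7
Step 8: on BLACK (7,7): turn L to S, flip to white, move to (8,7). |black|=6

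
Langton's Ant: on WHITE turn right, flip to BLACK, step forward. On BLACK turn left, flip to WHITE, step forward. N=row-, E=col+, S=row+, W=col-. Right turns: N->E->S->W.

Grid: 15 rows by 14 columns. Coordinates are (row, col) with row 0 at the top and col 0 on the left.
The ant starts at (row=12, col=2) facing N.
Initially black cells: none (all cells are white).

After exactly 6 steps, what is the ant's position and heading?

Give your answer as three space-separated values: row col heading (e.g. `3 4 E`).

Answer: 11 1 N

Derivation:
Step 1: on WHITE (12,2): turn R to E, flip to black, move to (12,3). |black|=1
Step 2: on WHITE (12,3): turn R to S, flip to black, move to (13,3). |black|=2
Step 3: on WHITE (13,3): turn R to W, flip to black, move to (13,2). |black|=3
Step 4: on WHITE (13,2): turn R to N, flip to black, move to (12,2). |black|=4
Step 5: on BLACK (12,2): turn L to W, flip to white, move to (12,1). |black|=3
Step 6: on WHITE (12,1): turn R to N, flip to black, move to (11,1). |black|=4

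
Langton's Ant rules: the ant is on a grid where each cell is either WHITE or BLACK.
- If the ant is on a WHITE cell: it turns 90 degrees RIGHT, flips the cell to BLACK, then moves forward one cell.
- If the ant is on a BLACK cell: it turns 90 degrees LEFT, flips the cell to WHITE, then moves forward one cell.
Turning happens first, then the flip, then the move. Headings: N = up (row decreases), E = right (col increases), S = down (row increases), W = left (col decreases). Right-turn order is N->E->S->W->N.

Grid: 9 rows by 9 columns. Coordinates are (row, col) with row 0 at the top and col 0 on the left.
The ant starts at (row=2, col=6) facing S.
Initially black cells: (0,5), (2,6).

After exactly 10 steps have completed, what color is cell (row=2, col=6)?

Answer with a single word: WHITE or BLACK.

Answer: BLACK

Derivation:
Step 1: on BLACK (2,6): turn L to E, flip to white, move to (2,7). |black|=1
Step 2: on WHITE (2,7): turn R to S, flip to black, move to (3,7). |black|=2
Step 3: on WHITE (3,7): turn R to W, flip to black, move to (3,6). |black|=3
Step 4: on WHITE (3,6): turn R to N, flip to black, move to (2,6). |black|=4
Step 5: on WHITE (2,6): turn R to E, flip to black, move to (2,7). |black|=5
Step 6: on BLACK (2,7): turn L to N, flip to white, move to (1,7). |black|=4
Step 7: on WHITE (1,7): turn R to E, flip to black, move to (1,8). |black|=5
Step 8: on WHITE (1,8): turn R to S, flip to black, move to (2,8). |black|=6
Step 9: on WHITE (2,8): turn R to W, flip to black, move to (2,7). |black|=7
Step 10: on WHITE (2,7): turn R to N, flip to black, move to (1,7). |black|=8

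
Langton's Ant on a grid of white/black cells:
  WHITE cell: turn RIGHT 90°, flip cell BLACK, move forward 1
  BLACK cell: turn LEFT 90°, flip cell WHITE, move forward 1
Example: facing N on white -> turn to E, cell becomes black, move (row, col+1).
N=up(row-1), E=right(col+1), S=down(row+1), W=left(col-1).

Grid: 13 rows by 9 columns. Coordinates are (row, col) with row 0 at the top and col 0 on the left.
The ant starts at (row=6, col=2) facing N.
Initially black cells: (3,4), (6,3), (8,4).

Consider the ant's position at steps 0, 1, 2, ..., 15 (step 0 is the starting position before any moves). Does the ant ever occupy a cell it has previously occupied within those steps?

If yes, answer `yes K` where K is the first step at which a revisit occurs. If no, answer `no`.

Step 1: on WHITE (6,2): turn R to E, flip to black, move to (6,3). |black|=4 — new cell
Step 2: on BLACK (6,3): turn L to N, flip to white, move to (5,3). |black|=3 — new cell
Step 3: on WHITE (5,3): turn R to E, flip to black, move to (5,4). |black|=4 — new cell
Step 4: on WHITE (5,4): turn R to S, flip to black, move to (6,4). |black|=5 — new cell
Step 5: on WHITE (6,4): turn R to W, flip to black, move to (6,3). |black|=6 — REVISIT

Answer: yes 5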